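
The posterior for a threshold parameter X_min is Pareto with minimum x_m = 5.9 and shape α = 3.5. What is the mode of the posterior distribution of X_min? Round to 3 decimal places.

The Pareto density is strictly decreasing on [x_m, ∞), so the mode is x_m = 5.900.
Mean = α·x_m/(α−1) = 3.5·5.9/2.5 = 8.260.
This is the posterior mode — the MAP estimate.

5.900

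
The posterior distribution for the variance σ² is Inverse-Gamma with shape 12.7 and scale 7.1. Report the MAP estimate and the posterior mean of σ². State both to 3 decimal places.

σ²_MAP = 0.518, E[σ²|data] = 0.607

Mode = β/(α+1) = 7.1/13.7 = 0.518.
Mean = β/(α−1) = 7.1/11.7 = 0.607.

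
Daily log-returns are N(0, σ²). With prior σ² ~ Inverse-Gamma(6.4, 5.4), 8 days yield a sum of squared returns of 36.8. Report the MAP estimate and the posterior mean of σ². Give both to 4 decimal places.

Posterior: Inverse-Gamma(shape = 6.4+8/2 = 10.4, scale = 5.4+36.8/2 = 23.8).
Mode = β/(α+1) = 23.8/11.4 = 2.0877.
Mean = β/(α−1) = 23.8/9.4 = 2.5319.
The posterior is right-skewed, so the mean exceeds the mode.

MAP = 2.0877; posterior mean = 2.5319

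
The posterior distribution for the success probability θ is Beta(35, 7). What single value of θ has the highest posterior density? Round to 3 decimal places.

Mode = (35−1)/(35+7−2) = 34/40 = 0.850.
Mean = 35/(35+7) = 35/42 = 0.833.
This is the posterior mode — the MAP estimate.

0.850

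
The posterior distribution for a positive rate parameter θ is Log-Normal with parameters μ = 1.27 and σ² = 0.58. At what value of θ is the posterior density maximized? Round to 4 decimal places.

1.9937

Mode = exp(μ − σ²) = exp(0.69) = 1.9937.
Mean = exp(μ + σ²/2) = exp(1.560) = 4.7588.
This is the posterior mode — the MAP estimate.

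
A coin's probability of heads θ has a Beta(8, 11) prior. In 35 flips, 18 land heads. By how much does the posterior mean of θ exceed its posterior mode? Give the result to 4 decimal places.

0.0007

Posterior: Beta(8+18, 11+17) = Beta(26, 28).
Mode = (26−1)/(26+28−2) = 25/52 = 0.4808.
Mean = 26/(26+28) = 26/54 = 0.4815.
Difference = 0.4815 − 0.4808 = 0.0007.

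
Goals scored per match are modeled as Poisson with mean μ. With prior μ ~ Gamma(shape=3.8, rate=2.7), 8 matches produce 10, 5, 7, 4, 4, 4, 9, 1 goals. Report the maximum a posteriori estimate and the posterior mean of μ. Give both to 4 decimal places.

MAP = 4.3738, posterior mean = 4.4673

Σ counts = 44. Posterior: Gamma(shape = 3.8+44 = 47.8, rate = 2.7+8 = 10.7).
Mode = (α−1)/β = 46.8/10.7 = 4.3738.
Mean = α/β = 47.8/10.7 = 4.4673.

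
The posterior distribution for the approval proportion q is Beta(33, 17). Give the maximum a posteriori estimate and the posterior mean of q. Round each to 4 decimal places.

MAP: 0.6667. Posterior mean: 0.6600.

Mode = (33−1)/(33+17−2) = 32/48 = 0.6667.
Mean = 33/(33+17) = 33/50 = 0.6600.
The mean is pulled below the mode by the posterior's left skew.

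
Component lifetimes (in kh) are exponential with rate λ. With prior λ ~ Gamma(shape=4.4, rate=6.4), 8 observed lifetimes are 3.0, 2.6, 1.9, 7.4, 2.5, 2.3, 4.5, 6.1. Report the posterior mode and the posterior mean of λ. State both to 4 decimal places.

Σ times = 30.3. Posterior: Gamma(shape = 4.4+8 = 12.4, rate = 6.4+30.3 = 36.7).
Mode = (α−1)/β = 11.4/36.7 = 0.3106.
Mean = α/β = 12.4/36.7 = 0.3379.

MAP: 0.3106. Posterior mean: 0.3379.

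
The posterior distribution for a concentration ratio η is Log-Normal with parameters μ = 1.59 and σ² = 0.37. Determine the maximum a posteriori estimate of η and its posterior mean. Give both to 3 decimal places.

maximum a posteriori estimate = 3.387, posterior mean = 5.900

Mode = exp(μ − σ²) = exp(1.22) = 3.387.
Mean = exp(μ + σ²/2) = exp(1.775) = 5.900.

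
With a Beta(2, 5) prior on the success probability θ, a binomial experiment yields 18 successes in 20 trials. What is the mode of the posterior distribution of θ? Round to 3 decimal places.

Posterior: Beta(2+18, 5+2) = Beta(20, 7).
Mode = (20−1)/(20+7−2) = 19/25 = 0.760.
Mean = 20/(20+7) = 20/27 = 0.741.
This is the posterior mode — the MAP estimate.

0.760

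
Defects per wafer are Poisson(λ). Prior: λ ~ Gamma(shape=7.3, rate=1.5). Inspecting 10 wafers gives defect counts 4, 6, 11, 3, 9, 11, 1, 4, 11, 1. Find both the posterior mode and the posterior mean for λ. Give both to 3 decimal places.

Σ counts = 61. Posterior: Gamma(shape = 7.3+61 = 68.3, rate = 1.5+10 = 11.5).
Mode = (α−1)/β = 67.3/11.5 = 5.852.
Mean = α/β = 68.3/11.5 = 5.939.

MAP: 5.852. Posterior mean: 5.939.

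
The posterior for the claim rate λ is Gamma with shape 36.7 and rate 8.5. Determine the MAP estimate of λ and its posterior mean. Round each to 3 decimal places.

MAP: 4.200. Posterior mean: 4.318.

Mode = (α−1)/β = 35.7/8.5 = 4.200.
Mean = α/β = 36.7/8.5 = 4.318.
Mean > mode: the posterior has a right tail.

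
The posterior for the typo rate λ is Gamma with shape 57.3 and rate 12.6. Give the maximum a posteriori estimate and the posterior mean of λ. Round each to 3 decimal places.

Mode = (α−1)/β = 56.3/12.6 = 4.468.
Mean = α/β = 57.3/12.6 = 4.548.
The mean is pulled above the mode by the posterior's right skew.

maximum a posteriori estimate = 4.468, posterior mean = 4.548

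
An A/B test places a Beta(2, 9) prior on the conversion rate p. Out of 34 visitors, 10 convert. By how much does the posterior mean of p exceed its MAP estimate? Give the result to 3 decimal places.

0.011

Posterior: Beta(2+10, 9+24) = Beta(12, 33).
Mode = (12−1)/(12+33−2) = 11/43 = 0.256.
Mean = 12/(12+33) = 12/45 = 0.267.
Difference = 0.267 − 0.256 = 0.011.
The posterior is right-skewed, so the mean exceeds the mode.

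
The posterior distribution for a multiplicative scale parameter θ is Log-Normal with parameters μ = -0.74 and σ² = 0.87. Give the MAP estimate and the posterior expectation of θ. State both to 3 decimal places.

Mode = exp(μ − σ²) = exp(-1.61) = 0.200.
Mean = exp(μ + σ²/2) = exp(-0.305) = 0.737.

MAP = 0.200; posterior mean = 0.737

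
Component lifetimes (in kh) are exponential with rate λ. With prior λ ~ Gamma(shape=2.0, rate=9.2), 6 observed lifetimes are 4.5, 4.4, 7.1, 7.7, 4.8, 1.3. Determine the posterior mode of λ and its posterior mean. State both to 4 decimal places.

MAP: 0.1795. Posterior mean: 0.2051.

Σ times = 29.8. Posterior: Gamma(shape = 2.0+6 = 8.0, rate = 9.2+29.8 = 39.0).
Mode = (α−1)/β = 7.0/39.0 = 0.1795.
Mean = α/β = 8.0/39.0 = 0.2051.
The mean is pulled above the mode by the posterior's right skew.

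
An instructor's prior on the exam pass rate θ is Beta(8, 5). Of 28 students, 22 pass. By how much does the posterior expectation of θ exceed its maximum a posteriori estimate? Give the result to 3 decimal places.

-0.012

Posterior: Beta(8+22, 5+6) = Beta(30, 11).
Mode = (30−1)/(30+11−2) = 29/39 = 0.744.
Mean = 30/(30+11) = 30/41 = 0.732.
Difference = 0.732 − 0.744 = -0.012.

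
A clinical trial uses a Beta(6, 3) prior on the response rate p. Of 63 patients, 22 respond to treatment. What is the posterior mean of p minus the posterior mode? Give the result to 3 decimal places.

Posterior: Beta(6+22, 3+41) = Beta(28, 44).
Mode = (28−1)/(28+44−2) = 27/70 = 0.386.
Mean = 28/(28+44) = 28/72 = 0.389.
Difference = 0.389 − 0.386 = 0.003.

0.003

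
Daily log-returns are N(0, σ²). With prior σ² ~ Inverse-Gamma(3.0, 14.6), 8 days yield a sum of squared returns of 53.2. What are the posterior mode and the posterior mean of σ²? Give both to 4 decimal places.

Posterior: Inverse-Gamma(shape = 3.0+8/2 = 7.0, scale = 14.6+53.2/2 = 41.2).
Mode = β/(α+1) = 41.2/8.0 = 5.1500.
Mean = β/(α−1) = 41.2/6.0 = 6.8667.

posterior mode = 5.1500, posterior mean = 6.8667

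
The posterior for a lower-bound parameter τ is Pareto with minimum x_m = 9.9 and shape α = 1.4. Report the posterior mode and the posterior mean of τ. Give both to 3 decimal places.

τ_MAP = 9.900, E[τ|data] = 34.650

The Pareto density is strictly decreasing on [x_m, ∞), so the mode is x_m = 9.900.
Mean = α·x_m/(α−1) = 1.4·9.9/0.4 = 34.650.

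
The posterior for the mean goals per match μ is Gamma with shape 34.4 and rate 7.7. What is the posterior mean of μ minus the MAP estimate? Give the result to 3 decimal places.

Mode = (α−1)/β = 33.4/7.7 = 4.338.
Mean = α/β = 34.4/7.7 = 4.468.
Difference = 4.468 − 4.338 = 0.130.
The mean is pulled above the mode by the posterior's right skew.

0.130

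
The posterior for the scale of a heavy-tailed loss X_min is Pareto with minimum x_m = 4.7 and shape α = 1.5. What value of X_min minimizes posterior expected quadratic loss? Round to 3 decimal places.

The Pareto density is strictly decreasing on [x_m, ∞), so the mode is x_m = 4.700.
Mean = α·x_m/(α−1) = 1.5·4.7/0.5 = 14.100.
Quadratic loss ⇒ the optimal estimator is the posterior mean.

14.100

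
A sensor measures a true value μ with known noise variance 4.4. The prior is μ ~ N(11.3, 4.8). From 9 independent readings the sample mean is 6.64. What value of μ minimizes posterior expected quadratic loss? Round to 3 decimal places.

Posterior for μ is Normal. Precision-weighted mean: (1/4.8·11.3 + 9/4.4·6.64) / (1/4.8 + 9/4.4) = 7.071.
A Normal posterior is symmetric, so mode = mean.
Quadratic loss ⇒ the optimal estimator is the posterior mean.

7.071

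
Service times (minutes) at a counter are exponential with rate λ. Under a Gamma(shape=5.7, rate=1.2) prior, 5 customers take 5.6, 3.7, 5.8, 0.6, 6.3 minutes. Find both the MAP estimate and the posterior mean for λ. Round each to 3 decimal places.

λ_MAP = 0.418, E[λ|data] = 0.461

Σ times = 22.0. Posterior: Gamma(shape = 5.7+5 = 10.7, rate = 1.2+22.0 = 23.2).
Mode = (α−1)/β = 9.7/23.2 = 0.418.
Mean = α/β = 10.7/23.2 = 0.461.
The posterior is right-skewed, so the mean exceeds the mode.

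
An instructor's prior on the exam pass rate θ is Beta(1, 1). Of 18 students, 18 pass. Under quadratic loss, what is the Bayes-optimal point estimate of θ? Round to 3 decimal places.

Posterior: Beta(1+18, 1+0) = Beta(19, 1).
Since β = 1 ≤ 1 and α > 1, the Beta density is monotone increasing on [0,1]; the mode is at 1.
Mean = 19/(19+1) = 0.950.
Quadratic loss ⇒ the optimal estimator is the posterior mean.

0.950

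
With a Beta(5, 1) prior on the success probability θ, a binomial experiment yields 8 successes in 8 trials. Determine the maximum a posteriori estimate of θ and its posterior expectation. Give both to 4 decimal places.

Posterior: Beta(5+8, 1+0) = Beta(13, 1).
Since β = 1 ≤ 1 and α > 1, the Beta density is monotone increasing on [0,1]; the mode is at 1.
Mean = 13/(13+1) = 0.9286.
The posterior is left-skewed, so the mode exceeds the mean.

MAP = 1.0000; posterior mean = 0.9286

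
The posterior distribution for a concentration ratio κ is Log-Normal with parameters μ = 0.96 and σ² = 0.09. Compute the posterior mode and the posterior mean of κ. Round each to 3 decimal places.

κ_MAP = 2.387, E[κ|data] = 2.732

Mode = exp(μ − σ²) = exp(0.87) = 2.387.
Mean = exp(μ + σ²/2) = exp(1.005) = 2.732.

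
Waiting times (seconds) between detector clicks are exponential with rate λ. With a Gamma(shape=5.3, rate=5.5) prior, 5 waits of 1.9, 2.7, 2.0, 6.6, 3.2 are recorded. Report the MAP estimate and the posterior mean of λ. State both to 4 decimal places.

Σ times = 16.4. Posterior: Gamma(shape = 5.3+5 = 10.3, rate = 5.5+16.4 = 21.9).
Mode = (α−1)/β = 9.3/21.9 = 0.4247.
Mean = α/β = 10.3/21.9 = 0.4703.
The mean is pulled above the mode by the posterior's right skew.

MAP = 0.4247; posterior mean = 0.4703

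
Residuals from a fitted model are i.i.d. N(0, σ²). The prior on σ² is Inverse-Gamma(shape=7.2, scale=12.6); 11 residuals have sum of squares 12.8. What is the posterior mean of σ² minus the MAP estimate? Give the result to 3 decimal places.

0.237

Posterior: Inverse-Gamma(shape = 7.2+11/2 = 12.7, scale = 12.6+12.8/2 = 19.0).
Mode = β/(α+1) = 19.0/13.7 = 1.387.
Mean = β/(α−1) = 19.0/11.7 = 1.624.
Difference = 1.624 − 1.387 = 0.237.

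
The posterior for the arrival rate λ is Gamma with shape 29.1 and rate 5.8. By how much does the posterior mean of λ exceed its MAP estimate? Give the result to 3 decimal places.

Mode = (α−1)/β = 28.1/5.8 = 4.845.
Mean = α/β = 29.1/5.8 = 5.017.
Difference = 5.017 − 4.845 = 0.172.

0.172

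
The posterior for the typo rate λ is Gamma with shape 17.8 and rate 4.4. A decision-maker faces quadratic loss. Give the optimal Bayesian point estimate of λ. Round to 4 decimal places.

4.0455

Mode = (α−1)/β = 16.8/4.4 = 3.8182.
Mean = α/β = 17.8/4.4 = 4.0455.
Quadratic loss ⇒ the optimal estimator is the posterior mean.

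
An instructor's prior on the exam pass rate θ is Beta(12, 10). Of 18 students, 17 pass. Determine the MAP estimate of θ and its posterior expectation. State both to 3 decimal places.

Posterior: Beta(12+17, 10+1) = Beta(29, 11).
Mode = (29−1)/(29+11−2) = 28/38 = 0.737.
Mean = 29/(29+11) = 29/40 = 0.725.
Left-skewed posterior ⇒ mean < mode.

MAP estimate = 0.737, posterior expectation = 0.725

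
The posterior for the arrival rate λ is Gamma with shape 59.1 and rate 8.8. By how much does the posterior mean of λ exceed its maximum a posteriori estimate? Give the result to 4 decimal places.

Mode = (α−1)/β = 58.1/8.8 = 6.6023.
Mean = α/β = 59.1/8.8 = 6.7159.
Difference = 6.7159 − 6.6023 = 0.1136.

0.1136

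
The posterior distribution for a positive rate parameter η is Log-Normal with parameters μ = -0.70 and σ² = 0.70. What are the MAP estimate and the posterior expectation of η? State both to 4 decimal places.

MAP: 0.2466. Posterior mean: 0.7047.

Mode = exp(μ − σ²) = exp(-1.40) = 0.2466.
Mean = exp(μ + σ²/2) = exp(-0.350) = 0.7047.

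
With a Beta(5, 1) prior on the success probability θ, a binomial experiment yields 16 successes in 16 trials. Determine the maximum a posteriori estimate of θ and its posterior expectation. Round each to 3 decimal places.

Posterior: Beta(5+16, 1+0) = Beta(21, 1).
Since β = 1 ≤ 1 and α > 1, the Beta density is monotone increasing on [0,1]; the mode is at 1.
Mean = 21/(21+1) = 0.955.
The mean is pulled below the mode by the posterior's left skew.

MAP = 1.000; posterior mean = 0.955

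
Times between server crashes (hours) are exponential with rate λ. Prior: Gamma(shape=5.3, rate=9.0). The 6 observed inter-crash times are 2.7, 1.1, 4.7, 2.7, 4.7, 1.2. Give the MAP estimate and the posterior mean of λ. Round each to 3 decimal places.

MAP: 0.395. Posterior mean: 0.433.

Σ times = 17.1. Posterior: Gamma(shape = 5.3+6 = 11.3, rate = 9.0+17.1 = 26.1).
Mode = (α−1)/β = 10.3/26.1 = 0.395.
Mean = α/β = 11.3/26.1 = 0.433.
The posterior is right-skewed, so the mean exceeds the mode.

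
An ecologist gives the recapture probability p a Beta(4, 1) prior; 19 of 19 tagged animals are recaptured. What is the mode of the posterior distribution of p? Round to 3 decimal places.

Posterior: Beta(4+19, 1+0) = Beta(23, 1).
Since β = 1 ≤ 1 and α > 1, the Beta density is monotone increasing on [0,1]; the mode is at 1.
Mean = 23/(23+1) = 0.958.
This is the posterior mode — the MAP estimate.

1.000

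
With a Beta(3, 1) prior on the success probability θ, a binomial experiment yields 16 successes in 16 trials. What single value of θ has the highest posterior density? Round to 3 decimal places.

Posterior: Beta(3+16, 1+0) = Beta(19, 1).
Since β = 1 ≤ 1 and α > 1, the Beta density is monotone increasing on [0,1]; the mode is at 1.
Mean = 19/(19+1) = 0.950.
This is the posterior mode — the MAP estimate.

1.000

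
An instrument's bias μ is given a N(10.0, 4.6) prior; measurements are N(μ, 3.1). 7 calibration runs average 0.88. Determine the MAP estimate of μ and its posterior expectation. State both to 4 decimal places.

μ_MAP = 1.6809, E[μ|data] = 1.6809

Posterior for μ is Normal. Precision-weighted mean: (1/4.6·10.0 + 7/3.1·0.88) / (1/4.6 + 7/3.1) = 1.6809.
A Normal posterior is symmetric, so mode = mean.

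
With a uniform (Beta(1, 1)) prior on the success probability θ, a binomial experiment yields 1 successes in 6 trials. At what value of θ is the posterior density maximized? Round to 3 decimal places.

Posterior: Beta(1+1, 1+5) = Beta(2, 6).
Mode = (2−1)/(2+6−2) = 1/6 = 0.167.
With a flat prior the MAP equals the MLE, 1/6.
Mean = 2/(2+6) = 2/8 = 0.250.
This is the posterior mode — the MAP estimate.

0.167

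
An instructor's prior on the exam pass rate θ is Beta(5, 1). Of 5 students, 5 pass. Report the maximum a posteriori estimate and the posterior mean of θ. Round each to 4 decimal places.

maximum a posteriori estimate = 1.0000, posterior mean = 0.9091

Posterior: Beta(5+5, 1+0) = Beta(10, 1).
Since β = 1 ≤ 1 and α > 1, the Beta density is monotone increasing on [0,1]; the mode is at 1.
Mean = 10/(10+1) = 0.9091.
Mode > mean: the posterior has a left tail.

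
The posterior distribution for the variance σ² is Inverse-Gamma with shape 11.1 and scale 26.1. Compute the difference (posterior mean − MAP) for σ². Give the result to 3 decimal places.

Mode = β/(α+1) = 26.1/12.1 = 2.157.
Mean = β/(α−1) = 26.1/10.1 = 2.584.
Difference = 2.584 − 2.157 = 0.427.

0.427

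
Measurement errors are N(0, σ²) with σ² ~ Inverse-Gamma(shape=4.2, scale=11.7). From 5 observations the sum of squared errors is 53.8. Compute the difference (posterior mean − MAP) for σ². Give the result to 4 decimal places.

1.7589

Posterior: Inverse-Gamma(shape = 4.2+5/2 = 6.7, scale = 11.7+53.8/2 = 38.6).
Mode = β/(α+1) = 38.6/7.7 = 5.0130.
Mean = β/(α−1) = 38.6/5.7 = 6.7719.
Difference = 6.7719 − 5.0130 = 1.7589.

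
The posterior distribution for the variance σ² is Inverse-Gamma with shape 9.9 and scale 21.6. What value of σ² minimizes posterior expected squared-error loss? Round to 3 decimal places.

2.427

Mode = β/(α+1) = 21.6/10.9 = 1.982.
Mean = β/(α−1) = 21.6/8.9 = 2.427.
Squared-error loss ⇒ the optimal estimator is the posterior mean.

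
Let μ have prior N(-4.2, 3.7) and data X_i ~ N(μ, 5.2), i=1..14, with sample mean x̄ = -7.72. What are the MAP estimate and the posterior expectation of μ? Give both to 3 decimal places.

MAP: -7.399. Posterior mean: -7.399.

Posterior for μ is Normal. Precision-weighted mean: (1/3.7·-4.2 + 14/5.2·-7.72) / (1/3.7 + 14/5.2) = -7.399.
A Normal posterior is symmetric, so mode = mean.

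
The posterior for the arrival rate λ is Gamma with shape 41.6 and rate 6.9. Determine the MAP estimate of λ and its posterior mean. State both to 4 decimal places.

λ_MAP = 5.8841, E[λ|data] = 6.0290

Mode = (α−1)/β = 40.6/6.9 = 5.8841.
Mean = α/β = 41.6/6.9 = 6.0290.
The posterior is right-skewed, so the mean exceeds the mode.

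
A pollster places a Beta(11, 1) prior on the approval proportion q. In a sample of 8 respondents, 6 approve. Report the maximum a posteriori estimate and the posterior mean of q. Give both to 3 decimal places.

Posterior: Beta(11+6, 1+2) = Beta(17, 3).
Mode = (17−1)/(17+3−2) = 16/18 = 0.889.
Mean = 17/(17+3) = 17/20 = 0.850.

MAP = 0.889, posterior mean = 0.850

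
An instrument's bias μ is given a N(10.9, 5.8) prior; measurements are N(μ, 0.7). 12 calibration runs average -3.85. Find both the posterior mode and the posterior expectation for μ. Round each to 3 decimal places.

MAP = -3.703; posterior mean = -3.703

Posterior for μ is Normal. Precision-weighted mean: (1/5.8·10.9 + 12/0.7·-3.85) / (1/5.8 + 12/0.7) = -3.703.
A Normal posterior is symmetric, so mode = mean.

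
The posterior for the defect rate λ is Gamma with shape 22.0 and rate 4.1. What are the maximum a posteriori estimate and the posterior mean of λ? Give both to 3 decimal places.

maximum a posteriori estimate = 5.122, posterior mean = 5.366

Mode = (α−1)/β = 21.0/4.1 = 5.122.
Mean = α/β = 22.0/4.1 = 5.366.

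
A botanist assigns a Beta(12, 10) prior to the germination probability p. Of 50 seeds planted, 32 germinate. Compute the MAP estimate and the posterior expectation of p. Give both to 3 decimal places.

Posterior: Beta(12+32, 10+18) = Beta(44, 28).
Mode = (44−1)/(44+28−2) = 43/70 = 0.614.
Mean = 44/(44+28) = 44/72 = 0.611.
The posterior is left-skewed, so the mode exceeds the mean.

MAP = 0.614, posterior mean = 0.611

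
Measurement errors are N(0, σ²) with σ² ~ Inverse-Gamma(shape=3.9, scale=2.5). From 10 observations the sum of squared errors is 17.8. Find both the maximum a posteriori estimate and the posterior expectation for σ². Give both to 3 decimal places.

maximum a posteriori estimate = 1.152, posterior expectation = 1.443

Posterior: Inverse-Gamma(shape = 3.9+10/2 = 8.9, scale = 2.5+17.8/2 = 11.4).
Mode = β/(α+1) = 11.4/9.9 = 1.152.
Mean = β/(α−1) = 11.4/7.9 = 1.443.
Mean > mode: the posterior has a right tail.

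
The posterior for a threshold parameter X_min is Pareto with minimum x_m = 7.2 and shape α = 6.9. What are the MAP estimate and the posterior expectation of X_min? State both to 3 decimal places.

MAP = 7.200; posterior mean = 8.420

The Pareto density is strictly decreasing on [x_m, ∞), so the mode is x_m = 7.200.
Mean = α·x_m/(α−1) = 6.9·7.2/5.9 = 8.420.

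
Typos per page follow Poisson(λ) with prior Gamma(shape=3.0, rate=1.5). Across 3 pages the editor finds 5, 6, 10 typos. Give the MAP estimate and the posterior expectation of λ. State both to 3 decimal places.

λ_MAP = 5.111, E[λ|data] = 5.333

Σ counts = 21. Posterior: Gamma(shape = 3.0+21 = 24.0, rate = 1.5+3 = 4.5).
Mode = (α−1)/β = 23.0/4.5 = 5.111.
Mean = α/β = 24.0/4.5 = 5.333.
Mean > mode: the posterior has a right tail.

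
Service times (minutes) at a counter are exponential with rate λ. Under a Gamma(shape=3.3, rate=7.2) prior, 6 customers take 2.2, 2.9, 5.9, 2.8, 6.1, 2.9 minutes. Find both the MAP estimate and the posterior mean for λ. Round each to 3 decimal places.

Σ times = 22.8. Posterior: Gamma(shape = 3.3+6 = 9.3, rate = 7.2+22.8 = 30.0).
Mode = (α−1)/β = 8.3/30.0 = 0.277.
Mean = α/β = 9.3/30.0 = 0.310.
Right-skewed posterior ⇒ mode < mean.

MAP = 0.277; posterior mean = 0.310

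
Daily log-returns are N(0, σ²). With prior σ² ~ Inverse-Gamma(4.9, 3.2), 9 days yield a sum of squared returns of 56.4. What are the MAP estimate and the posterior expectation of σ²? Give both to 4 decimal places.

MAP = 3.0192; posterior mean = 3.7381

Posterior: Inverse-Gamma(shape = 4.9+9/2 = 9.4, scale = 3.2+56.4/2 = 31.4).
Mode = β/(α+1) = 31.4/10.4 = 3.0192.
Mean = β/(α−1) = 31.4/8.4 = 3.7381.
The posterior is right-skewed, so the mean exceeds the mode.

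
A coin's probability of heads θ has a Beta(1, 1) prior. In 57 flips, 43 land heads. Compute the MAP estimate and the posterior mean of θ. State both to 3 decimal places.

Posterior: Beta(1+43, 1+14) = Beta(44, 15).
Mode = (44−1)/(44+15−2) = 43/57 = 0.754.
Mean = 44/(44+15) = 44/59 = 0.746.
Left-skewed posterior ⇒ mean < mode.

MAP: 0.754. Posterior mean: 0.746.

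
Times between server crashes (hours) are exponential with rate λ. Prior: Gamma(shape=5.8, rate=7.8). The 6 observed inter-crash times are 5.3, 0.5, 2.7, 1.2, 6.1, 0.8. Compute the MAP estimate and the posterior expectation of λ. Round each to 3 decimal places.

Σ times = 16.6. Posterior: Gamma(shape = 5.8+6 = 11.8, rate = 7.8+16.6 = 24.4).
Mode = (α−1)/β = 10.8/24.4 = 0.443.
Mean = α/β = 11.8/24.4 = 0.484.
Mean > mode: the posterior has a right tail.

MAP: 0.443. Posterior mean: 0.484.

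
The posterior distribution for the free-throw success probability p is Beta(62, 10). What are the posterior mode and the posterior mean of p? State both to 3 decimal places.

Mode = (62−1)/(62+10−2) = 61/70 = 0.871.
Mean = 62/(62+10) = 62/72 = 0.861.
The posterior is left-skewed, so the mode exceeds the mean.

MAP: 0.871. Posterior mean: 0.861.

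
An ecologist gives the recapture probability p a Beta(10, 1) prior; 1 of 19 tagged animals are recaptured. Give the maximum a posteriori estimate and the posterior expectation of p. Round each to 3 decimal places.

MAP: 0.357. Posterior mean: 0.367.

Posterior: Beta(10+1, 1+18) = Beta(11, 19).
Mode = (11−1)/(11+19−2) = 10/28 = 0.357.
Mean = 11/(11+19) = 11/30 = 0.367.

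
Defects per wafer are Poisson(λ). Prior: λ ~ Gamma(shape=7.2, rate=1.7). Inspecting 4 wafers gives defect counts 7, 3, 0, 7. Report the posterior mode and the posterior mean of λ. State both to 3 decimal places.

MAP = 4.070; posterior mean = 4.246

Σ counts = 17. Posterior: Gamma(shape = 7.2+17 = 24.2, rate = 1.7+4 = 5.7).
Mode = (α−1)/β = 23.2/5.7 = 4.070.
Mean = α/β = 24.2/5.7 = 4.246.
The mean is pulled above the mode by the posterior's right skew.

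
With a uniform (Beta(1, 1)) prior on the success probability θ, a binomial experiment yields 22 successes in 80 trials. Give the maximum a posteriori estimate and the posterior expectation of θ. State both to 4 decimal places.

MAP = 0.2750, posterior mean = 0.2805

Posterior: Beta(1+22, 1+58) = Beta(23, 59).
Mode = (23−1)/(23+59−2) = 22/80 = 0.2750.
Mean = 23/(23+59) = 23/82 = 0.2805.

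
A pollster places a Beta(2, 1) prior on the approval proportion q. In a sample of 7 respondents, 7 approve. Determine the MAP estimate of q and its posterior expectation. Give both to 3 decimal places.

Posterior: Beta(2+7, 1+0) = Beta(9, 1).
Since β = 1 ≤ 1 and α > 1, the Beta density is monotone increasing on [0,1]; the mode is at 1.
Mean = 9/(9+1) = 0.900.

MAP = 1.000; posterior mean = 0.900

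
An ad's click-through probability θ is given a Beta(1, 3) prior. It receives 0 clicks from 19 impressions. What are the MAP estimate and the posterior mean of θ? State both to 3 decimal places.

Posterior: Beta(1+0, 3+19) = Beta(1, 22).
Since α = 1 ≤ 1 and β > 1, the Beta density is monotone decreasing on [0,1]; the mode is at 0.
Mean = 1/(1+22) = 0.043.

MAP estimate = 0.000, posterior mean = 0.043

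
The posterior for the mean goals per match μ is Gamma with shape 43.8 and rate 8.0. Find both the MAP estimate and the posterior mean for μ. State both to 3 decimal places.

Mode = (α−1)/β = 42.8/8.0 = 5.350.
Mean = α/β = 43.8/8.0 = 5.475.

μ_MAP = 5.350, E[μ|data] = 5.475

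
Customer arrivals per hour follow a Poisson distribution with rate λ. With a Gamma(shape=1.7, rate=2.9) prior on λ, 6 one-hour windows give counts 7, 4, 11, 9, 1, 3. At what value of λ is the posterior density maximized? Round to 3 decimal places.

4.011

Σ counts = 35. Posterior: Gamma(shape = 1.7+35 = 36.7, rate = 2.9+6 = 8.9).
Mode = (α−1)/β = 35.7/8.9 = 4.011.
Mean = α/β = 36.7/8.9 = 4.124.
This is the posterior mode — the MAP estimate.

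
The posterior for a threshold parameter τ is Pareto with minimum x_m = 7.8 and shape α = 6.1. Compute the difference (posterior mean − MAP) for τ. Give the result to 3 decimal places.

The Pareto density is strictly decreasing on [x_m, ∞), so the mode is x_m = 7.800.
Mean = α·x_m/(α−1) = 6.1·7.8/5.1 = 9.329.
Difference = 9.329 − 7.800 = 1.529.

1.529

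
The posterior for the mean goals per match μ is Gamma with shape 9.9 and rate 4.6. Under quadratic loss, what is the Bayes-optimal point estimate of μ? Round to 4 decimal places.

Mode = (α−1)/β = 8.9/4.6 = 1.9348.
Mean = α/β = 9.9/4.6 = 2.1522.
Quadratic loss ⇒ the optimal estimator is the posterior mean.

2.1522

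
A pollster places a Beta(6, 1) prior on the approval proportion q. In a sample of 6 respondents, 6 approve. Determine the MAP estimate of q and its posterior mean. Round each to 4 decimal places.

Posterior: Beta(6+6, 1+0) = Beta(12, 1).
Since β = 1 ≤ 1 and α > 1, the Beta density is monotone increasing on [0,1]; the mode is at 1.
Mean = 12/(12+1) = 0.9231.

MAP estimate = 1.0000, posterior mean = 0.9231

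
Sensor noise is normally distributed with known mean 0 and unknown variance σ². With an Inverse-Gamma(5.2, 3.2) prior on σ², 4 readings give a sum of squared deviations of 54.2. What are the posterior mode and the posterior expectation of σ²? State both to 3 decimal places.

posterior mode = 3.695, posterior expectation = 4.887

Posterior: Inverse-Gamma(shape = 5.2+4/2 = 7.2, scale = 3.2+54.2/2 = 30.3).
Mode = β/(α+1) = 30.3/8.2 = 3.695.
Mean = β/(α−1) = 30.3/6.2 = 4.887.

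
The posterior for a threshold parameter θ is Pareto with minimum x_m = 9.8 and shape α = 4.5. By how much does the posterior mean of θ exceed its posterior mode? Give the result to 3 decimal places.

The Pareto density is strictly decreasing on [x_m, ∞), so the mode is x_m = 9.800.
Mean = α·x_m/(α−1) = 4.5·9.8/3.5 = 12.600.
Difference = 12.600 − 9.800 = 2.800.

2.800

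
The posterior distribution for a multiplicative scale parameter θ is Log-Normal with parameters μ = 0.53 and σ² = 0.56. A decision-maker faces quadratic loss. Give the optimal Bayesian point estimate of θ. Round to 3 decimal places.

2.248

Mode = exp(μ − σ²) = exp(-0.03) = 0.970.
Mean = exp(μ + σ²/2) = exp(0.810) = 2.248.
Quadratic loss ⇒ the optimal estimator is the posterior mean.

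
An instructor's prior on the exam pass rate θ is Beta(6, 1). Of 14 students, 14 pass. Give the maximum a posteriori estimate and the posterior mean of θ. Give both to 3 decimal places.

Posterior: Beta(6+14, 1+0) = Beta(20, 1).
Since β = 1 ≤ 1 and α > 1, the Beta density is monotone increasing on [0,1]; the mode is at 1.
Mean = 20/(20+1) = 0.952.
The posterior is left-skewed, so the mode exceeds the mean.

MAP = 1.000; posterior mean = 0.952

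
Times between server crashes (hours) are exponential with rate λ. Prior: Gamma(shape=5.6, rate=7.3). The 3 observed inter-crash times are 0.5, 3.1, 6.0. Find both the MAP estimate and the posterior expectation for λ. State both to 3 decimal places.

Σ times = 9.6. Posterior: Gamma(shape = 5.6+3 = 8.6, rate = 7.3+9.6 = 16.9).
Mode = (α−1)/β = 7.6/16.9 = 0.450.
Mean = α/β = 8.6/16.9 = 0.509.
The mean is pulled above the mode by the posterior's right skew.

MAP estimate = 0.450, posterior expectation = 0.509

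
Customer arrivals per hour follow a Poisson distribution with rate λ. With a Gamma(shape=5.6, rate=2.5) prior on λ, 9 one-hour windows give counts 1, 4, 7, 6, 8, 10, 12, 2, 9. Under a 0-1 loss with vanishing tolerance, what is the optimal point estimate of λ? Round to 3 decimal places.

Σ counts = 59. Posterior: Gamma(shape = 5.6+59 = 64.6, rate = 2.5+9 = 11.5).
Mode = (α−1)/β = 63.6/11.5 = 5.530.
Mean = α/β = 64.6/11.5 = 5.617.
This is the posterior mode — the MAP estimate.

5.530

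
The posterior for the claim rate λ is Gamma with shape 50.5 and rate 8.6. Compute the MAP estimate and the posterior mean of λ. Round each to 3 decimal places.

Mode = (α−1)/β = 49.5/8.6 = 5.756.
Mean = α/β = 50.5/8.6 = 5.872.

MAP: 5.756. Posterior mean: 5.872.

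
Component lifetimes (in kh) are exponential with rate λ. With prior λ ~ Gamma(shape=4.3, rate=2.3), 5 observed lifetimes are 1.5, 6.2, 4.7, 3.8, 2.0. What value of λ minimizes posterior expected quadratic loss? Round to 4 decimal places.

Σ times = 18.2. Posterior: Gamma(shape = 4.3+5 = 9.3, rate = 2.3+18.2 = 20.5).
Mode = (α−1)/β = 8.3/20.5 = 0.4049.
Mean = α/β = 9.3/20.5 = 0.4537.
Quadratic loss ⇒ the optimal estimator is the posterior mean.

0.4537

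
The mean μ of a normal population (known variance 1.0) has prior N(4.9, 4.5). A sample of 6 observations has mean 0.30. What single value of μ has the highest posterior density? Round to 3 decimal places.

Posterior for μ is Normal. Precision-weighted mean: (1/4.5·4.9 + 6/1.0·0.30) / (1/4.5 + 6/1.0) = 0.464.
A Normal posterior is symmetric, so mode = mean.
This is the posterior mode — the MAP estimate.

0.464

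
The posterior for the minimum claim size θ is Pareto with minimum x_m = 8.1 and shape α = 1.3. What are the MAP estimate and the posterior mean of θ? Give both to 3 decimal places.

The Pareto density is strictly decreasing on [x_m, ∞), so the mode is x_m = 8.100.
Mean = α·x_m/(α−1) = 1.3·8.1/0.3 = 35.100.

MAP: 8.100. Posterior mean: 35.100.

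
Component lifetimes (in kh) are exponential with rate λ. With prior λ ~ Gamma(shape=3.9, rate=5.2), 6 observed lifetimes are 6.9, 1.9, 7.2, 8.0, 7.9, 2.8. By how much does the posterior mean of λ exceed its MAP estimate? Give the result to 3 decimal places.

0.025

Σ times = 34.7. Posterior: Gamma(shape = 3.9+6 = 9.9, rate = 5.2+34.7 = 39.9).
Mode = (α−1)/β = 8.9/39.9 = 0.223.
Mean = α/β = 9.9/39.9 = 0.248.
Difference = 0.248 − 0.223 = 0.025.
The posterior is right-skewed, so the mean exceeds the mode.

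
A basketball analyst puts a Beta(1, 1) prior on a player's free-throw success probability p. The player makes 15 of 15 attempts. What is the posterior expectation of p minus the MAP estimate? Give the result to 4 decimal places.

Posterior: Beta(1+15, 1+0) = Beta(16, 1).
Since β = 1 ≤ 1 and α > 1, the Beta density is monotone increasing on [0,1]; the mode is at 1.
Mean = 16/(16+1) = 0.9412.
Difference = 0.9412 − 1.0000 = -0.0588.
Mode > mean: the posterior has a left tail.

-0.0588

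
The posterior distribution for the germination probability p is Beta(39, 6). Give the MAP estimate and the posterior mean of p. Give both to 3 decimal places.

Mode = (39−1)/(39+6−2) = 38/43 = 0.884.
Mean = 39/(39+6) = 39/45 = 0.867.
The mean is pulled below the mode by the posterior's left skew.

MAP estimate = 0.884, posterior mean = 0.867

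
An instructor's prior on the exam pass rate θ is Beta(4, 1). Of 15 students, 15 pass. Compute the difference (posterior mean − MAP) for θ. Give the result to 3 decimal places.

-0.050

Posterior: Beta(4+15, 1+0) = Beta(19, 1).
Since β = 1 ≤ 1 and α > 1, the Beta density is monotone increasing on [0,1]; the mode is at 1.
Mean = 19/(19+1) = 0.950.
Difference = 0.950 − 1.000 = -0.050.
The mean is pulled below the mode by the posterior's left skew.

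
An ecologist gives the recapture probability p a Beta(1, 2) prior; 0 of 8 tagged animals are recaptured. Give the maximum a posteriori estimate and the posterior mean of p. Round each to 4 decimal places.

Posterior: Beta(1+0, 2+8) = Beta(1, 10).
Since α = 1 ≤ 1 and β > 1, the Beta density is monotone decreasing on [0,1]; the mode is at 0.
Mean = 1/(1+10) = 0.0909.
Mean > mode: the posterior has a right tail.

MAP = 0.0000, posterior mean = 0.0909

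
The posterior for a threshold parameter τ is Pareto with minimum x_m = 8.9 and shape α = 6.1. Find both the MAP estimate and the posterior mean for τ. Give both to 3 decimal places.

MAP = 8.900; posterior mean = 10.645

The Pareto density is strictly decreasing on [x_m, ∞), so the mode is x_m = 8.900.
Mean = α·x_m/(α−1) = 6.1·8.9/5.1 = 10.645.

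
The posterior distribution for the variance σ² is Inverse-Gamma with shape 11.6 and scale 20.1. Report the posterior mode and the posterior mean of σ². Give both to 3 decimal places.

Mode = β/(α+1) = 20.1/12.6 = 1.595.
Mean = β/(α−1) = 20.1/10.6 = 1.896.

MAP: 1.595. Posterior mean: 1.896.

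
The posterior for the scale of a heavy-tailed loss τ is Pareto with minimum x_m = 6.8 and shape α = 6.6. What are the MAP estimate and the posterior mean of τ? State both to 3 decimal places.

MAP: 6.800. Posterior mean: 8.014.

The Pareto density is strictly decreasing on [x_m, ∞), so the mode is x_m = 6.800.
Mean = α·x_m/(α−1) = 6.6·6.8/5.6 = 8.014.
Right-skewed posterior ⇒ mode < mean.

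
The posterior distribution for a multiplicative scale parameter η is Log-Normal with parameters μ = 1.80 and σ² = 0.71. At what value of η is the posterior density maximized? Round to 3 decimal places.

2.974

Mode = exp(μ − σ²) = exp(1.09) = 2.974.
Mean = exp(μ + σ²/2) = exp(2.155) = 8.628.
This is the posterior mode — the MAP estimate.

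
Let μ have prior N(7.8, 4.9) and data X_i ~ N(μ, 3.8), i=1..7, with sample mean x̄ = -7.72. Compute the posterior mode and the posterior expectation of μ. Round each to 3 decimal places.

μ_MAP = -6.172, E[μ|data] = -6.172

Posterior for μ is Normal. Precision-weighted mean: (1/4.9·7.8 + 7/3.8·-7.72) / (1/4.9 + 7/3.8) = -6.172.
A Normal posterior is symmetric, so mode = mean.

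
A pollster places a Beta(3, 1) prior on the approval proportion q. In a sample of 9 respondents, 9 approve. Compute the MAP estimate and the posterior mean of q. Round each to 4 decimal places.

MAP = 1.0000; posterior mean = 0.9231

Posterior: Beta(3+9, 1+0) = Beta(12, 1).
Since β = 1 ≤ 1 and α > 1, the Beta density is monotone increasing on [0,1]; the mode is at 1.
Mean = 12/(12+1) = 0.9231.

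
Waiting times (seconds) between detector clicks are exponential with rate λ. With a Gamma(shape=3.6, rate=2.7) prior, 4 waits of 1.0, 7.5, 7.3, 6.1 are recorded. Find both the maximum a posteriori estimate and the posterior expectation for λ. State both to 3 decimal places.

Σ times = 21.9. Posterior: Gamma(shape = 3.6+4 = 7.6, rate = 2.7+21.9 = 24.6).
Mode = (α−1)/β = 6.6/24.6 = 0.268.
Mean = α/β = 7.6/24.6 = 0.309.

maximum a posteriori estimate = 0.268, posterior expectation = 0.309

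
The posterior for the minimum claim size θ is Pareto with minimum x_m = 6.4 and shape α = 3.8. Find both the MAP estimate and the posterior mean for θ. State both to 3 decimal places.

The Pareto density is strictly decreasing on [x_m, ∞), so the mode is x_m = 6.400.
Mean = α·x_m/(α−1) = 3.8·6.4/2.8 = 8.686.
The mean is pulled above the mode by the posterior's right skew.

MAP = 6.400; posterior mean = 8.686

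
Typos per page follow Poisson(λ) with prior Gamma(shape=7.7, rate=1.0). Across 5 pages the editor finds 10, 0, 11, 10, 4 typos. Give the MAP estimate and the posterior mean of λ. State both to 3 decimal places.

Σ counts = 35. Posterior: Gamma(shape = 7.7+35 = 42.7, rate = 1.0+5 = 6.0).
Mode = (α−1)/β = 41.7/6.0 = 6.950.
Mean = α/β = 42.7/6.0 = 7.117.

λ_MAP = 6.950, E[λ|data] = 7.117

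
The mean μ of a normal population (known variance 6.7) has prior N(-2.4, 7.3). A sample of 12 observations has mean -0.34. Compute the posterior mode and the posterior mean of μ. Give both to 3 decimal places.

Posterior for μ is Normal. Precision-weighted mean: (1/7.3·-2.4 + 12/6.7·-0.34) / (1/7.3 + 12/6.7) = -0.486.
A Normal posterior is symmetric, so mode = mean.

MAP = -0.486, posterior mean = -0.486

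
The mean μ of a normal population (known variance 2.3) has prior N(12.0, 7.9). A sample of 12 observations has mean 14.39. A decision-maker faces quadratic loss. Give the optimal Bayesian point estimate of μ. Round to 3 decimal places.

Posterior for μ is Normal. Precision-weighted mean: (1/7.9·12.0 + 12/2.3·14.39) / (1/7.9 + 12/2.3) = 14.333.
A Normal posterior is symmetric, so mode = mean.
Quadratic loss ⇒ the optimal estimator is the posterior mean.

14.333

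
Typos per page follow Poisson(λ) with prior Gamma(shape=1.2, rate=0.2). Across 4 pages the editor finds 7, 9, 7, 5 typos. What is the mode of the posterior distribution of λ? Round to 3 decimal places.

Σ counts = 28. Posterior: Gamma(shape = 1.2+28 = 29.2, rate = 0.2+4 = 4.2).
Mode = (α−1)/β = 28.2/4.2 = 6.714.
Mean = α/β = 29.2/4.2 = 6.952.
This is the posterior mode — the MAP estimate.

6.714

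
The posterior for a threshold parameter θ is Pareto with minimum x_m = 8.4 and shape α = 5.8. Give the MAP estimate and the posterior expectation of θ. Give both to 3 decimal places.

The Pareto density is strictly decreasing on [x_m, ∞), so the mode is x_m = 8.400.
Mean = α·x_m/(α−1) = 5.8·8.4/4.8 = 10.150.

θ_MAP = 8.400, E[θ|data] = 10.150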